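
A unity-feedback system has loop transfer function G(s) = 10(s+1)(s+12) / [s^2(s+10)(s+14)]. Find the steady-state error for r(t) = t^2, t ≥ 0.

7/3

System type = 2 (two poles at s=0).
K_a = lim_{s→0} s^2·G(s) = 10·1·12 / (10·14) = 6/7.
r(t) = t^2 gives R(s) = 2/s^3.
e_ss = 2/K_a = 2/(6/7) = 7/3.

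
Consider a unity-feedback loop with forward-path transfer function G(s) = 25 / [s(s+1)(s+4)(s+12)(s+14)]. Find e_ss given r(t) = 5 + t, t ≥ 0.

One free integrator in G(s): this is a type 1 system. Taking each input component in turn:
  • 5: tracked with zero error.
  • t: e_ss = 1/K_v with K_v=25/672 → 26.88.
Total e_ss = 26.88.

26.88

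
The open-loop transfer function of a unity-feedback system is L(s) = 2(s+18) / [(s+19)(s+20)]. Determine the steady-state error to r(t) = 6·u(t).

285/52

L(s) has no factors of s in the denominator, so the system is type 0.
K_p = lim_{s→0} L(s) = 2·18 / (19·20) = 9/95.
e_ss = 6/(1 + K_p) = 6/(104/95) = 285/52.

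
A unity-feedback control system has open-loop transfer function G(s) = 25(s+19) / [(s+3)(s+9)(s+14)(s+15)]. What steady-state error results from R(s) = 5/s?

G(s) has no factors of s in the denominator, so the system is type 0.
K_p = lim_{s→0} G(s) = 25·19 / (3·9·14·15) = 95/1134.
e_ss = 5/(1 + K_p) = 5/(1229/1134) = 5670/1229.

5670/1229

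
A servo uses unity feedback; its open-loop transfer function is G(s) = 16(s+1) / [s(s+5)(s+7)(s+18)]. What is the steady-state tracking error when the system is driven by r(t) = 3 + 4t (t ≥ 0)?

One free integrator in G(s): this is a type 1 system. By superposition:
  • 3: tracked with zero error.
  • 4t: e_ss = 4/K_v with K_v=8/315 → 157.5.
Total e_ss = 157.5.

157.5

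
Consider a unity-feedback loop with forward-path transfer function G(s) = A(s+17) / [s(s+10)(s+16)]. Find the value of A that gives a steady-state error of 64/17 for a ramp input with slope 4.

10

The open loop has one pole at the origin → type 1 system.
K_v = lim_{s→0} s·G(s) = A·17 / (10·16) = (17/160)·A.
e_ss = 4/K_v = 64/17 ⇒ K_v = 1.0625 ⇒ A = 1.0625/(17/160) = 10.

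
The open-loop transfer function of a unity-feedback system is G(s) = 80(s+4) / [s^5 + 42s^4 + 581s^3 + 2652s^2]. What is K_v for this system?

K_v = lim_{s→0} s·G(s); with 2 poles at the origin the limit diverges, so K_v = ∞.

infinity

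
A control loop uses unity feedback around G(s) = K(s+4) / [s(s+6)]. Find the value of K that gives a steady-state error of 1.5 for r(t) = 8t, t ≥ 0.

8

The open loop has one pole at the origin → type 1 system.
K_v = lim_{s→0} s·G(s) = K·4 / (6) = (2/3)·K.
e_ss = 8/K_v = 1.5 ⇒ K_v = 16/3 ⇒ K = (16/3)/(2/3) = 8.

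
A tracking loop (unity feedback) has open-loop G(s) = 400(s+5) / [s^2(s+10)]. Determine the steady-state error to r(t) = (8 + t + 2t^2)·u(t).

System type = 2 (two poles at s=0). By superposition:
  • 8: tracked with zero error.
  • t: tracked with zero error.
  • 2t^2: e_ss = 4/K_a with K_a=200 → 0.02.
Total e_ss = 0.02.

0.02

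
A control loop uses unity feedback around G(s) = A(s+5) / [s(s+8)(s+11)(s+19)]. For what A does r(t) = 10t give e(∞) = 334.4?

10

System type = 1 (one pole at s=0).
K_v = lim_{s→0} s·G(s) = A·5 / (8·11·19) = (5/1672)·A.
e_ss = 10/K_v = 334.4 ⇒ K_v = 25/836 ⇒ A = (25/836)/(5/1672) = 10.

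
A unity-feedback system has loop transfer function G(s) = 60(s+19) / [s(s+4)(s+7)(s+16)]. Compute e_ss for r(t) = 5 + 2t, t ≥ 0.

224/285

G(s) has one factor of s in the denominator, so the system is type 1. Taking each input component in turn:
  • 5: tracked with zero error.
  • 2t: e_ss = 2/K_v with K_v=285/112 → 224/285.
Total e_ss = 224/285.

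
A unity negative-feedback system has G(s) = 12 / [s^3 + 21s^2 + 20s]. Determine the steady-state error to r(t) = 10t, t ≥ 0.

The denominator has no term below 20s — 1 pole at s=0, type 1.
K_v = lim_{s→0} s·G(s) = 12 / 20 = 0.6.
e_ss = 10/K_v = 10/0.6 = 50/3.

50/3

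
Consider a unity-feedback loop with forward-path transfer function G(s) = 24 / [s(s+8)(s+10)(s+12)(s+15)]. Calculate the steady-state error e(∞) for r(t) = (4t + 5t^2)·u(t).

System type = 1 (one pole at s=0). Taking each input component in turn:
  • 4t: e_ss = 4/K_v with K_v=1/600 → 2400.
  • 5t^2: a type-1 system cannot track it, e_ss → ∞.
The unbounded component dominates.

infinity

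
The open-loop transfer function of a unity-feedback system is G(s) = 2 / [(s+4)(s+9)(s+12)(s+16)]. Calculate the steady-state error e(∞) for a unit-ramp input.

infinity

The open loop has no poles at the origin → type 0 system.
For a type-0 system K_v = 0, so e_ss to a ramp input is unbounded.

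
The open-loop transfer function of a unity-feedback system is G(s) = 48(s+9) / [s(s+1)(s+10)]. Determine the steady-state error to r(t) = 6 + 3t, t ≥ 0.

5/72

G(s) has one factor of s in the denominator, so the system is type 1. By superposition:
  • 6: tracked with zero error.
  • 3t: e_ss = 3/K_v with K_v=43.2 → 5/72.
Total e_ss = 5/72.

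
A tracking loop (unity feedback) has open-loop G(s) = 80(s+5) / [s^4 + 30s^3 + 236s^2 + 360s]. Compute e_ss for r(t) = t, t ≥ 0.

Factoring s from the denominator leaves a polynomial with constant term 360, so the system is type 1.
K_v = lim_{s→0} s·G(s) = 80·5 / 360 = 10/9.
e_ss = 1/K_v = 1/(10/9) = 0.9.

0.9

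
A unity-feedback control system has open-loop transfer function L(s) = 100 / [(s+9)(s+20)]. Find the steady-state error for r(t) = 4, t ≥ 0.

L(s) has no factors of s in the denominator, so the system is type 0.
K_p = lim_{s→0} L(s) = 100 / (9·20) = 5/9.
e_ss = 4/(1 + K_p) = 4/(14/9) = 18/7.

18/7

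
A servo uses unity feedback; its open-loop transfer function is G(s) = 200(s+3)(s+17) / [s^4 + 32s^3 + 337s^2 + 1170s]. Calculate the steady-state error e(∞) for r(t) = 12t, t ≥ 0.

117/85

Lowest-order denominator term is 1170s, so the open loop has 1 pole at the origin → type 1 system.
K_v = lim_{s→0} s·G(s) = 200·3·17 / 1170 = 340/39.
e_ss = 12/K_v = 12/(340/39) = 117/85.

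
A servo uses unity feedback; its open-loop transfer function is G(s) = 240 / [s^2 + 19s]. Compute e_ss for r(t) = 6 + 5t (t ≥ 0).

Factoring s from the denominator leaves a polynomial with constant term 19, so the system is type 1. Taking each input component in turn:
  • 6: tracked with zero error.
  • 5t: e_ss = 5/K_v with K_v=240/19 → 19/48.
Total e_ss = 19/48.

19/48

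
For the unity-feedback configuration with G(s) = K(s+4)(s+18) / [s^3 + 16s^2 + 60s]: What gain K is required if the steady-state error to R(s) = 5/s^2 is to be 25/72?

12

Lowest-order denominator term is 60s, so the open loop has 1 pole at the origin → type 1 system.
K_v = lim_{s→0} s·G(s) = K·4·18 / 60 = 1.2·K.
e_ss = 5/K_v = 25/72 ⇒ K_v = 14.4 ⇒ K = 14.4/1.2 = 12.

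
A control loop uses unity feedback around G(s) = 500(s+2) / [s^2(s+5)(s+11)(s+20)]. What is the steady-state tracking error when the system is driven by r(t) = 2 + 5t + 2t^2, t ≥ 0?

The open loop has two poles at the origin → type 2 system. Taking each input component in turn:
  • 2: tracked with zero error.
  • 5t: tracked with zero error.
  • 2t^2: e_ss = 4/K_a with K_a=10/11 → 4.4.
Total e_ss = 4.4.

4.4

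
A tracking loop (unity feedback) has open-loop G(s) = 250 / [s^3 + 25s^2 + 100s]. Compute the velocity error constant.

The denominator has no term below 100s — 1 pole at s=0, type 1.
K_v = lim_{s→0} s·G(s) = 250 / 100 = 2.5.

2.5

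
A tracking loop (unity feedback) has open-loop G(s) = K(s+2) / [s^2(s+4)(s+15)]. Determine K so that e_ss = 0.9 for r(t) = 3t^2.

200

System type = 2 (two poles at s=0).
K_a = lim_{s→0} s^2·G(s) = K·2 / (4·15) = (1/30)·K.
e_ss = 6/K_a = 0.9 ⇒ K_a = 20/3 ⇒ K = (20/3)/(1/30) = 200.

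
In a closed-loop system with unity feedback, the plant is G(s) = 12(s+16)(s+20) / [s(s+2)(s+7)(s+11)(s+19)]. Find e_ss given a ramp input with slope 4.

G(s) has one factor of s in the denominator, so the system is type 1.
K_v = lim_{s→0} s·G(s) = 12·16·20 / (2·7·11·19) = 1920/1463.
e_ss = 4/K_v = 4/(1920/1463) = 1463/480.

1463/480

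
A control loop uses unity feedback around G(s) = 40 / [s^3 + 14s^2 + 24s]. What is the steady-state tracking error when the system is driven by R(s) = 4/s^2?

Lowest-order denominator term is 24s, so the open loop has 1 pole at the origin → type 1 system.
K_v = lim_{s→0} s·G(s) = 40 / 24 = 5/3.
e_ss = 4/K_v = 4/(5/3) = 2.4.

2.4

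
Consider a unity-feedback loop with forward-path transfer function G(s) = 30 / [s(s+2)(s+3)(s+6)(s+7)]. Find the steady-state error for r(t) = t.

One free integrator in G(s): this is a type 1 system.
K_v = lim_{s→0} s·G(s) = 30 / (2·3·6·7) = 5/42.
e_ss = 1/K_v = 1/(5/42) = 8.4.

8.4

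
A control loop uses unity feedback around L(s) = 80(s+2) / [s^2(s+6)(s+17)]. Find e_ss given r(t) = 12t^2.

15.3

L(s) has two factors of s in the denominator, so the system is type 2.
K_a = lim_{s→0} s^2·L(s) = 80·2 / (6·17) = 80/51.
r(t) = 12t^2 gives R(s) = 24/s^3.
e_ss = 24/K_a = 24/(80/51) = 15.3.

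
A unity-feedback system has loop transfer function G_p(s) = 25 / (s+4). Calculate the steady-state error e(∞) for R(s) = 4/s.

16/29

The open loop has no poles at the origin → type 0 system.
K_p = lim_{s→0} G_p(s) = 25 / (4) = 6.25.
e_ss = 4/(1 + K_p) = 4/7.25 = 16/29.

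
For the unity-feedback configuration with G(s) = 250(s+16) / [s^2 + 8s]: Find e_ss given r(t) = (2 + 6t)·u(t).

Factoring s from the denominator leaves a polynomial with constant term 8, so the system is type 1. Treating each term separately:
  • 2: tracked with zero error.
  • 6t: e_ss = 6/K_v with K_v=500 → 0.012.
Total e_ss = 0.012.

0.012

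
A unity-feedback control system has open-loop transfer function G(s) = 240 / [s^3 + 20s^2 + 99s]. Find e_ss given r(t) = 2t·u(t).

Lowest-order denominator term is 99s, so the open loop has 1 pole at the origin → type 1 system.
K_v = lim_{s→0} s·G(s) = 240 / 99 = 80/33.
e_ss = 2/K_v = 2/(80/33) = 0.825.

0.825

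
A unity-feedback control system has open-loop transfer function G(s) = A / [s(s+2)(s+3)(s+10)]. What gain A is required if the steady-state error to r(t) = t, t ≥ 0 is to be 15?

One free integrator in G(s): this is a type 1 system.
K_v = lim_{s→0} s·G(s) = A / (2·3·10) = (1/60)·A.
e_ss = 1/K_v = 15 ⇒ K_v = 1/15 ⇒ A = (1/15)/(1/60) = 4.

4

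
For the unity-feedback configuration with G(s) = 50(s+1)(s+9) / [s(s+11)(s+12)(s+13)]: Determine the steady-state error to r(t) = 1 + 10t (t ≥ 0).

One free integrator in G(s): this is a type 1 system. By superposition:
  • 1: tracked with zero error.
  • 10t: e_ss = 10/K_v with K_v=75/286 → 572/15.
Total e_ss = 572/15.

572/15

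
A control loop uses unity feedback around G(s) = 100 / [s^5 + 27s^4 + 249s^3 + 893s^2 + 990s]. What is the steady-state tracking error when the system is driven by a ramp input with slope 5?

Lowest-order denominator term is 990s, so the open loop has 1 pole at the origin → type 1 system.
K_v = lim_{s→0} s·G(s) = 100 / 990 = 10/99.
e_ss = 5/K_v = 5/(10/99) = 49.5.

49.5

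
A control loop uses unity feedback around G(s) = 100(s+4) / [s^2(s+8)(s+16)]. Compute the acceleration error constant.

G(s) has two factors of s in the denominator, so the system is type 2.
K_a = lim_{s→0} s^2·G(s) = 100·4 / (8·16) = 3.125.

3.125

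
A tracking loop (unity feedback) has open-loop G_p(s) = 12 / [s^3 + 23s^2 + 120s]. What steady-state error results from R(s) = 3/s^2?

Factoring s from the denominator leaves a polynomial with constant term 120, so the system is type 1.
K_v = lim_{s→0} s·G_p(s) = 12 / 120 = 0.1.
e_ss = 3/K_v = 3/0.1 = 30.

30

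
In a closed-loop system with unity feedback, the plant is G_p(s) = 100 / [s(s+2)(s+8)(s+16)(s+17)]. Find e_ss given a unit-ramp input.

43.52

The open loop has one pole at the origin → type 1 system.
K_v = lim_{s→0} s·G_p(s) = 100 / (2·8·16·17) = 25/1088.
e_ss = 1/K_v = 1/(25/1088) = 43.52.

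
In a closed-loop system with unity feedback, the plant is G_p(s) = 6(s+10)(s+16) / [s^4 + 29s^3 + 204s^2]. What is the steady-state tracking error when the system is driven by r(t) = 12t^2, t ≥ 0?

5.1

The denominator has no term below 204s^2 — 2 poles at s=0, type 2.
K_a = lim_{s→0} s^2·G_p(s) = 6·10·16 / 204 = 80/17.
r(t) = 12t^2 gives R(s) = 24/s^3.
e_ss = 24/K_a = 24/(80/17) = 5.1.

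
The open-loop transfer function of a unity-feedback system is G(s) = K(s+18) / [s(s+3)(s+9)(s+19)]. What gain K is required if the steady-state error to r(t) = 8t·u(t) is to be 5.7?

The open loop has one pole at the origin → type 1 system.
K_v = lim_{s→0} s·G(s) = K·18 / (3·9·19) = (2/57)·K.
e_ss = 8/K_v = 5.7 ⇒ K_v = 80/57 ⇒ K = (80/57)/(2/57) = 40.

40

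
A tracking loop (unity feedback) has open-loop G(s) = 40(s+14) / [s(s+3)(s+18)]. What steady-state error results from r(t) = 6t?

81/140

G(s) has one factor of s in the denominator, so the system is type 1.
K_v = lim_{s→0} s·G(s) = 40·14 / (3·18) = 280/27.
e_ss = 6/K_v = 6/(280/27) = 81/140.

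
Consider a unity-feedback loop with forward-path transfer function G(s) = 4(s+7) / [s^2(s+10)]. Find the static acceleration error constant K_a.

The open loop has two poles at the origin → type 2 system.
K_a = lim_{s→0} s^2·G(s) = 4·7 / (10) = 2.8.

2.8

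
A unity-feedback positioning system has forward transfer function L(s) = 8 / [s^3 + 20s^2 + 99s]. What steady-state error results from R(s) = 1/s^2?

Factoring s from the denominator leaves a polynomial with constant term 99, so the system is type 1.
K_v = lim_{s→0} s·L(s) = 8 / 99 = 8/99.
e_ss = 1/K_v = 1/(8/99) = 12.375.

12.375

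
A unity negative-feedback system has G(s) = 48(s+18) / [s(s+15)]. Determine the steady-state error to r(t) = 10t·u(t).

25/144

The open loop has one pole at the origin → type 1 system.
K_v = lim_{s→0} s·G(s) = 48·18 / (15) = 57.6.
e_ss = 10/K_v = 10/57.6 = 25/144.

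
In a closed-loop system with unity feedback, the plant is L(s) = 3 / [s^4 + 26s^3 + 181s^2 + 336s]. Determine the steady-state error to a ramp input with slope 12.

1344

Lowest-order denominator term is 336s, so the open loop has 1 pole at the origin → type 1 system.
K_v = lim_{s→0} s·L(s) = 3 / 336 = 1/112.
e_ss = 12/K_v = 12/(1/112) = 1344.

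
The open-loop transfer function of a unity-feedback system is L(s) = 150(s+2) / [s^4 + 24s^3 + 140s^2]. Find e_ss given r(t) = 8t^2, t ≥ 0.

112/15

Lowest-order denominator term is 140s^2, so the open loop has 2 poles at the origin → type 2 system.
K_a = lim_{s→0} s^2·L(s) = 150·2 / 140 = 15/7.
r(t) = 8t^2 gives R(s) = 16/s^3.
e_ss = 16/K_a = 16/(15/7) = 112/15.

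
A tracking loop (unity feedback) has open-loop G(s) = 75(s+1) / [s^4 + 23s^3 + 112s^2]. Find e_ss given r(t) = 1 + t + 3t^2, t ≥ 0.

Factoring s^2 from the denominator leaves a polynomial with constant term 112, so the system is type 2. By superposition:
  • 1: tracked with zero error.
  • t: tracked with zero error.
  • 3t^2: e_ss = 6/K_a with K_a=75/112 → 8.96.
Total e_ss = 8.96.

8.96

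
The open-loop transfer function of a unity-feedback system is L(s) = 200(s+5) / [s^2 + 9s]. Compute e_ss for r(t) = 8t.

0.072

Lowest-order denominator term is 9s, so the open loop has 1 pole at the origin → type 1 system.
K_v = lim_{s→0} s·L(s) = 200·5 / 9 = 1000/9.
e_ss = 8/K_v = 8/(1000/9) = 0.072.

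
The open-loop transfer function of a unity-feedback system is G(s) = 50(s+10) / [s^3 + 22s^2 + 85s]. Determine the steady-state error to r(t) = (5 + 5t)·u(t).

Lowest-order denominator term is 85s, so the open loop has 1 pole at the origin → type 1 system. By superposition:
  • 5: tracked with zero error.
  • 5t: e_ss = 5/K_v with K_v=100/17 → 0.85.
Total e_ss = 0.85.

0.85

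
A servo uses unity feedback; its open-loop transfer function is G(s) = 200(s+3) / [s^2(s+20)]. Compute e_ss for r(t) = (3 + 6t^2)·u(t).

System type = 2 (two poles at s=0). Treating each term separately:
  • 3: tracked with zero error.
  • 6t^2: e_ss = 12/K_a with K_a=30 → 0.4.
Total e_ss = 0.4.

0.4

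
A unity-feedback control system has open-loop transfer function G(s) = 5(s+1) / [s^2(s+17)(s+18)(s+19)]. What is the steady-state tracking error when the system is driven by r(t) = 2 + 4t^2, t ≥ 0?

9302.4

System type = 2 (two poles at s=0). Taking each input component in turn:
  • 2: tracked with zero error.
  • 4t^2: e_ss = 8/K_a with K_a=5/5814 → 9302.4.
Total e_ss = 9302.4.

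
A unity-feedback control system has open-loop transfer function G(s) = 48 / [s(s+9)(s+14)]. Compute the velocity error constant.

System type = 1 (one pole at s=0).
K_v = lim_{s→0} s·G(s) = 48 / (9·14) = 8/21.

8/21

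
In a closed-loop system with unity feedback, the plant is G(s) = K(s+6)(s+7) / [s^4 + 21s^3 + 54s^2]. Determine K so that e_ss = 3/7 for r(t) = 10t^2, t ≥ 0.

60

Lowest-order denominator term is 54s^2, so the open loop has 2 poles at the origin → type 2 system.
K_a = lim_{s→0} s^2·G(s) = K·6·7 / 54 = (7/9)·K.
e_ss = 20/K_a = 3/7 ⇒ K_a = 140/3 ⇒ K = (140/3)/(7/9) = 60.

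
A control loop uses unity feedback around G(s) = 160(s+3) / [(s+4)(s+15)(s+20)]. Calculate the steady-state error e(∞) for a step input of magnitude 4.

G(s) has no factors of s in the denominator, so the system is type 0.
K_p = lim_{s→0} G(s) = 160·3 / (4·15·20) = 0.4.
e_ss = 4/(1 + K_p) = 4/1.4 = 20/7.

20/7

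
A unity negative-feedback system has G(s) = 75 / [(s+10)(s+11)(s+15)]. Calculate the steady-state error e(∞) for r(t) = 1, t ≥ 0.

System type = 0 (no poles at s=0).
K_p = lim_{s→0} G(s) = 75 / (10·11·15) = 1/22.
e_ss = 1/(1 + K_p) = 1/(23/22) = 22/23.

22/23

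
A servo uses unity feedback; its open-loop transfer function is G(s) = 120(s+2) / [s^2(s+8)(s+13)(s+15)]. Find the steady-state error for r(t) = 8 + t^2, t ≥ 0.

The open loop has two poles at the origin → type 2 system. Treating each term separately:
  • 8: tracked with zero error.
  • t^2: e_ss = 2/K_a with K_a=2/13 → 13.
Total e_ss = 13.

13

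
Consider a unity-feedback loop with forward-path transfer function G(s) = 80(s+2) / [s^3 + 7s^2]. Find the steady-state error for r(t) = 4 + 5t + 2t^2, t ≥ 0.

The denominator has no term below 7s^2 — 2 poles at s=0, type 2. Treating each term separately:
  • 4: tracked with zero error.
  • 5t: tracked with zero error.
  • 2t^2: e_ss = 4/K_a with K_a=160/7 → 0.175.
Total e_ss = 0.175.

0.175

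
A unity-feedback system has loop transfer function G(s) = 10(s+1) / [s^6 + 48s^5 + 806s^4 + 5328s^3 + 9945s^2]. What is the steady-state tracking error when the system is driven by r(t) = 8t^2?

15912

Lowest-order denominator term is 9945s^2, so the open loop has 2 poles at the origin → type 2 system.
K_a = lim_{s→0} s^2·G(s) = 10·1 / 9945 = 2/1989.
r(t) = 8t^2 gives R(s) = 16/s^3.
e_ss = 16/K_a = 16/(2/1989) = 15912.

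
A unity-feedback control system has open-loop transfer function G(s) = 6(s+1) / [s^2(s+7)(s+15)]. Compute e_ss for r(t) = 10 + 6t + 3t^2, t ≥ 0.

System type = 2 (two poles at s=0). By superposition:
  • 10: tracked with zero error.
  • 6t: tracked with zero error.
  • 3t^2: e_ss = 6/K_a with K_a=2/35 → 105.
Total e_ss = 105.

105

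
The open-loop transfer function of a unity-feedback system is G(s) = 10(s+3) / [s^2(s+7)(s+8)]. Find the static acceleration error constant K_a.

15/28

G(s) has two factors of s in the denominator, so the system is type 2.
K_a = lim_{s→0} s^2·G(s) = 10·3 / (7·8) = 15/28.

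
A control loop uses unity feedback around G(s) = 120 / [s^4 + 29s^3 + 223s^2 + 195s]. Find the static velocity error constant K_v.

8/13

Factoring s from the denominator leaves a polynomial with constant term 195, so the system is type 1.
K_v = lim_{s→0} s·G(s) = 120 / 195 = 8/13.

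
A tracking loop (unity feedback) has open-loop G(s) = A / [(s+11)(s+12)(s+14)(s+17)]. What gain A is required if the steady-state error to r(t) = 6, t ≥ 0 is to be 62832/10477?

15

G(s) has no factors of s in the denominator, so the system is type 0.
K_p = lim_{s→0} G(s) = A / (11·12·14·17) = (1/31416)·A.
e_ss = 6/(1 + K_p) = 62832/10477 ⇒ 1 + (1/31416)·A = 10477/10472 ⇒ A = 15.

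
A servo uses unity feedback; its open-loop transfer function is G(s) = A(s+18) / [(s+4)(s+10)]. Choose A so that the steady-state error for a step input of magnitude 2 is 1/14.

60

System type = 0 (no poles at s=0).
K_p = lim_{s→0} G(s) = A·18 / (4·10) = 0.45·A.
e_ss = 2/(1 + K_p) = 1/14 ⇒ 1 + 0.45·A = 28 ⇒ A = 60.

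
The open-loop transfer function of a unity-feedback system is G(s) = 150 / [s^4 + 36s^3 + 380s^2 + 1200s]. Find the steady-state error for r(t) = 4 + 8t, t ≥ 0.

64

Lowest-order denominator term is 1200s, so the open loop has 1 pole at the origin → type 1 system. Taking each input component in turn:
  • 4: tracked with zero error.
  • 8t: e_ss = 8/K_v with K_v=0.125 → 64.
Total e_ss = 64.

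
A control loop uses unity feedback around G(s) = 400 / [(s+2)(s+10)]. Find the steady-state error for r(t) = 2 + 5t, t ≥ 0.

infinity

System type = 0 (no poles at s=0). Taking each input component in turn:
  • 2: e_ss = 2/(1+K_p) with K_p=20 → 2/21.
  • 5t: a type-0 system cannot track it, e_ss → ∞.
The unbounded component dominates.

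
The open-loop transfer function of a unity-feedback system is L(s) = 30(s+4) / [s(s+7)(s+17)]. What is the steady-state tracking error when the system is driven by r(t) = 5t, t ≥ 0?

119/24

One free integrator in L(s): this is a type 1 system.
K_v = lim_{s→0} s·L(s) = 30·4 / (7·17) = 120/119.
e_ss = 5/K_v = 5/(120/119) = 119/24.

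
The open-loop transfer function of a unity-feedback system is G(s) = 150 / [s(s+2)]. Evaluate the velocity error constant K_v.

One free integrator in G(s): this is a type 1 system.
K_v = lim_{s→0} s·G(s) = 150 / (2) = 75.

75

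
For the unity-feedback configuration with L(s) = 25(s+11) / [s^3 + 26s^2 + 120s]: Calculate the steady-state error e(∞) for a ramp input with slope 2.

48/55

Factoring s from the denominator leaves a polynomial with constant term 120, so the system is type 1.
K_v = lim_{s→0} s·L(s) = 25·11 / 120 = 55/24.
e_ss = 2/K_v = 2/(55/24) = 48/55.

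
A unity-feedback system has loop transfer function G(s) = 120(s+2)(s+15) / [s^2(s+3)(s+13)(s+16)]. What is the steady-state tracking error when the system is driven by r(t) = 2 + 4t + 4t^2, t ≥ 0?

The open loop has two poles at the origin → type 2 system. Taking each input component in turn:
  • 2: tracked with zero error.
  • 4t: tracked with zero error.
  • 4t^2: e_ss = 8/K_a with K_a=75/13 → 104/75.
Total e_ss = 104/75.

104/75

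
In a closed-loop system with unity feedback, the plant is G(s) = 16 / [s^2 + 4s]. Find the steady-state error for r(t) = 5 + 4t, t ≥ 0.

1

Lowest-order denominator term is 4s, so the open loop has 1 pole at the origin → type 1 system. By superposition:
  • 5: tracked with zero error.
  • 4t: e_ss = 4/K_v with K_v=4 → 1.
Total e_ss = 1.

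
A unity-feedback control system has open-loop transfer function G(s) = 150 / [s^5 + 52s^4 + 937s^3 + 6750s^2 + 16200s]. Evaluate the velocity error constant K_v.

1/108

Factoring s from the denominator leaves a polynomial with constant term 16200, so the system is type 1.
K_v = lim_{s→0} s·G(s) = 150 / 16200 = 1/108.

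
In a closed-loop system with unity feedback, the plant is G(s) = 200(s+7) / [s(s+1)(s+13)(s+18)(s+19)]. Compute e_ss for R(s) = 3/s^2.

6669/700

One free integrator in G(s): this is a type 1 system.
K_v = lim_{s→0} s·G(s) = 200·7 / (1·13·18·19) = 700/2223.
e_ss = 3/K_v = 3/(700/2223) = 6669/700.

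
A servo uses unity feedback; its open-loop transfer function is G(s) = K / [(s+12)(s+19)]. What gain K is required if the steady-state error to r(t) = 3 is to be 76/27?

System type = 0 (no poles at s=0).
K_p = lim_{s→0} G(s) = K / (12·19) = (1/228)·K.
e_ss = 3/(1 + K_p) = 76/27 ⇒ 1 + (1/228)·K = 81/76 ⇒ K = 15.

15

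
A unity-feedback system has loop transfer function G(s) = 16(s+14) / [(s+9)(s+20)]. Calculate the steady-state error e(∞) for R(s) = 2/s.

90/101

The open loop has no poles at the origin → type 0 system.
K_p = lim_{s→0} G(s) = 16·14 / (9·20) = 56/45.
e_ss = 2/(1 + K_p) = 2/(101/45) = 90/101.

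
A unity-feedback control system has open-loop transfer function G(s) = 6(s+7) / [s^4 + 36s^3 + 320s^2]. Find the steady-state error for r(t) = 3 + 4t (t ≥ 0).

The denominator has no term below 320s^2 — 2 poles at s=0, type 2. Treating each term separately:
  • 3: tracked with zero error.
  • 4t: tracked with zero error.
Total e_ss = 0.

0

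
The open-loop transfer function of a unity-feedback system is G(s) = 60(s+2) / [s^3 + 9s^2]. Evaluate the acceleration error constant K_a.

Factoring s^2 from the denominator leaves a polynomial with constant term 9, so the system is type 2.
K_a = lim_{s→0} s^2·G(s) = 60·2 / 9 = 40/3.

40/3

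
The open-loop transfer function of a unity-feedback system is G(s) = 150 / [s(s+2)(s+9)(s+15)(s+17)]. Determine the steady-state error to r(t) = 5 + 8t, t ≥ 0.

The open loop has one pole at the origin → type 1 system. By superposition:
  • 5: tracked with zero error.
  • 8t: e_ss = 8/K_v with K_v=5/153 → 244.8.
Total e_ss = 244.8.

244.8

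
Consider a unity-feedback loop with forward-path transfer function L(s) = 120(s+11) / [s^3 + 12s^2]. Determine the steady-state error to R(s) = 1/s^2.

Factoring s^2 from the denominator leaves a polynomial with constant term 12, so the system is type 2.
A type-2 system has K_v = ∞, so it tracks a ramp input with zero steady-state error.

0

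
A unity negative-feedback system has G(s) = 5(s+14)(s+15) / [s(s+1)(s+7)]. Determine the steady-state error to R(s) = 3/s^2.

G(s) has one factor of s in the denominator, so the system is type 1.
K_v = lim_{s→0} s·G(s) = 5·14·15 / (1·7) = 150.
e_ss = 3/K_v = 3/150 = 0.02.

0.02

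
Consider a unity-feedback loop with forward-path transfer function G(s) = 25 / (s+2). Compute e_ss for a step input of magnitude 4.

8/27

G(s) has no factors of s in the denominator, so the system is type 0.
K_p = lim_{s→0} G(s) = 25 / (2) = 12.5.
e_ss = 4/(1 + K_p) = 4/13.5 = 8/27.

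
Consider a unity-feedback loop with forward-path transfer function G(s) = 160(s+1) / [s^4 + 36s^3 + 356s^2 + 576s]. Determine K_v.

5/18

Factoring s from the denominator leaves a polynomial with constant term 576, so the system is type 1.
K_v = lim_{s→0} s·G(s) = 160·1 / 576 = 5/18.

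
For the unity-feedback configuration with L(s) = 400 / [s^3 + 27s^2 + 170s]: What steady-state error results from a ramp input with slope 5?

Lowest-order denominator term is 170s, so the open loop has 1 pole at the origin → type 1 system.
K_v = lim_{s→0} s·L(s) = 400 / 170 = 40/17.
e_ss = 5/K_v = 5/(40/17) = 2.125.

2.125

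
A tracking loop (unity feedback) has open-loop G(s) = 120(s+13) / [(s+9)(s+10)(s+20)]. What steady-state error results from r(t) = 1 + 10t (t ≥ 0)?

System type = 0 (no poles at s=0). By superposition:
  • 1: e_ss = 1/(1+K_p) with K_p=13/15 → 15/28.
  • 10t: a type-0 system cannot track it, e_ss → ∞.
The unbounded component dominates.

infinity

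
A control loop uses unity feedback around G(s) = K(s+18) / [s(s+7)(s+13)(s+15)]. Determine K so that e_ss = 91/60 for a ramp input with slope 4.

200

System type = 1 (one pole at s=0).
K_v = lim_{s→0} s·G(s) = K·18 / (7·13·15) = (6/455)·K.
e_ss = 4/K_v = 91/60 ⇒ K_v = 240/91 ⇒ K = (240/91)/(6/455) = 200.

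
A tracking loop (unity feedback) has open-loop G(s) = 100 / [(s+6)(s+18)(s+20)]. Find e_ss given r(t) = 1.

The open loop has no poles at the origin → type 0 system.
K_p = lim_{s→0} G(s) = 100 / (6·18·20) = 5/108.
e_ss = 1/(1 + K_p) = 1/(113/108) = 108/113.

108/113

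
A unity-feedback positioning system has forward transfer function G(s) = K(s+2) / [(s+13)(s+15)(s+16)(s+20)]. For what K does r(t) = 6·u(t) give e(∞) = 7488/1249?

25

The open loop has no poles at the origin → type 0 system.
K_p = lim_{s→0} G(s) = K·2 / (13·15·16·20) = (1/31200)·K.
e_ss = 6/(1 + K_p) = 7488/1249 ⇒ 1 + (1/31200)·K = 1249/1248 ⇒ K = 25.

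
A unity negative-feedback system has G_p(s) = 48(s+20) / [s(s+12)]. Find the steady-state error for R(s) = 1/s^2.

0.0125

G_p(s) has one factor of s in the denominator, so the system is type 1.
K_v = lim_{s→0} s·G_p(s) = 48·20 / (12) = 80.
e_ss = 1/K_v = 1/80 = 0.0125.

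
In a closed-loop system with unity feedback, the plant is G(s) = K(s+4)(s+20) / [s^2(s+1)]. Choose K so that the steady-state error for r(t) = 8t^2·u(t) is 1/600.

120

System type = 2 (two poles at s=0).
K_a = lim_{s→0} s^2·G(s) = K·4·20 / (1) = 80·K.
e_ss = 16/K_a = 1/600 ⇒ K_a = 9600 ⇒ K = 9600/80 = 120.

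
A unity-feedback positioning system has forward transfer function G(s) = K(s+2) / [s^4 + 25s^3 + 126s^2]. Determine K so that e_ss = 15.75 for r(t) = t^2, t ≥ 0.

8

Lowest-order denominator term is 126s^2, so the open loop has 2 poles at the origin → type 2 system.
K_a = lim_{s→0} s^2·G(s) = K·2 / 126 = (1/63)·K.
e_ss = 2/K_a = 15.75 ⇒ K_a = 8/63 ⇒ K = (8/63)/(1/63) = 8.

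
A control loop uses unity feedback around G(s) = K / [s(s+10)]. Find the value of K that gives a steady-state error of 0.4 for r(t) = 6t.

150

One free integrator in G(s): this is a type 1 system.
K_v = lim_{s→0} s·G(s) = K / (10) = 0.1·K.
e_ss = 6/K_v = 0.4 ⇒ K_v = 15 ⇒ K = 15/0.1 = 150.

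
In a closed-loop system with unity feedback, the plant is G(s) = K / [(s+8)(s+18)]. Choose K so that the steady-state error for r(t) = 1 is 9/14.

80

System type = 0 (no poles at s=0).
K_p = lim_{s→0} G(s) = K / (8·18) = (1/144)·K.
e_ss = 1/(1 + K_p) = 9/14 ⇒ 1 + (1/144)·K = 14/9 ⇒ K = 80.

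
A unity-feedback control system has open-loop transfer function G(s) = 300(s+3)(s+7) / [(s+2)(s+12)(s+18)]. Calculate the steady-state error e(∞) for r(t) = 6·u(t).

System type = 0 (no poles at s=0).
K_p = lim_{s→0} G(s) = 300·3·7 / (2·12·18) = 175/12.
e_ss = 6/(1 + K_p) = 6/(187/12) = 72/187.

72/187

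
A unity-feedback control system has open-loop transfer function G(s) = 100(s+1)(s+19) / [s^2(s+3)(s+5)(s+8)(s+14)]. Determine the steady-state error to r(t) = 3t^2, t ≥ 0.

System type = 2 (two poles at s=0).
K_a = lim_{s→0} s^2·G(s) = 100·1·19 / (3·5·8·14) = 95/84.
r(t) = 3t^2 gives R(s) = 6/s^3.
e_ss = 6/K_a = 6/(95/84) = 504/95.

504/95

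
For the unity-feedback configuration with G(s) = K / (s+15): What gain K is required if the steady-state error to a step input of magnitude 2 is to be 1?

15

System type = 0 (no poles at s=0).
K_p = lim_{s→0} G(s) = K / (15) = (1/15)·K.
e_ss = 2/(1 + K_p) = 1 ⇒ 1 + (1/15)·K = 2 ⇒ K = 15.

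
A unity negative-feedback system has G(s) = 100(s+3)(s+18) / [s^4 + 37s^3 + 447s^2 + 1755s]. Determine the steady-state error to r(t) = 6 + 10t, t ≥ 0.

The denominator has no term below 1755s — 1 pole at s=0, type 1. By superposition:
  • 6: tracked with zero error.
  • 10t: e_ss = 10/K_v with K_v=40/13 → 3.25.
Total e_ss = 3.25.

3.25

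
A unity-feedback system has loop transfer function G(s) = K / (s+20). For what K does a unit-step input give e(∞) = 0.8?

5

G(s) has no factors of s in the denominator, so the system is type 0.
K_p = lim_{s→0} G(s) = K / (20) = 0.05·K.
e_ss = 1/(1 + K_p) = 0.8 ⇒ 1 + 0.05·K = 1.25 ⇒ K = 5.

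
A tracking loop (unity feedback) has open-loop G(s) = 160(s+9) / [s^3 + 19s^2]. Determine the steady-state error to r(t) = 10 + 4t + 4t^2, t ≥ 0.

19/180

Factoring s^2 from the denominator leaves a polynomial with constant term 19, so the system is type 2. By superposition:
  • 10: tracked with zero error.
  • 4t: tracked with zero error.
  • 4t^2: e_ss = 8/K_a with K_a=1440/19 → 19/180.
Total e_ss = 19/180.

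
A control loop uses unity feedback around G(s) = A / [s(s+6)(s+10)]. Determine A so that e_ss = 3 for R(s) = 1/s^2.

G(s) has one factor of s in the denominator, so the system is type 1.
K_v = lim_{s→0} s·G(s) = A / (6·10) = (1/60)·A.
e_ss = 1/K_v = 3 ⇒ K_v = 1/3 ⇒ A = (1/3)/(1/60) = 20.

20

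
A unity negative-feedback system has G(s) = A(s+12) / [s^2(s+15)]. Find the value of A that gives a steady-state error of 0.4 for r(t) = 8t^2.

The open loop has two poles at the origin → type 2 system.
K_a = lim_{s→0} s^2·G(s) = A·12 / (15) = 0.8·A.
e_ss = 16/K_a = 0.4 ⇒ K_a = 40 ⇒ A = 40/0.8 = 50.

50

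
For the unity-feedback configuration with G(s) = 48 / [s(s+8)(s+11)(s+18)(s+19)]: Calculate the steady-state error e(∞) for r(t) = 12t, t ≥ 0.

7524

System type = 1 (one pole at s=0).
K_v = lim_{s→0} s·G(s) = 48 / (8·11·18·19) = 1/627.
e_ss = 12/K_v = 12/(1/627) = 7524.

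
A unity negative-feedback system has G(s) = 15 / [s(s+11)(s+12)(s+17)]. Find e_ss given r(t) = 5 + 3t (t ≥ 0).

One free integrator in G(s): this is a type 1 system. By superposition:
  • 5: tracked with zero error.
  • 3t: e_ss = 3/K_v with K_v=5/748 → 448.8.
Total e_ss = 448.8.

448.8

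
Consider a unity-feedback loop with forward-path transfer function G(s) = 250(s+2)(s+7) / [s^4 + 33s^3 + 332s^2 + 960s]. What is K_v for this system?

175/48

Lowest-order denominator term is 960s, so the open loop has 1 pole at the origin → type 1 system.
K_v = lim_{s→0} s·G(s) = 250·2·7 / 960 = 175/48.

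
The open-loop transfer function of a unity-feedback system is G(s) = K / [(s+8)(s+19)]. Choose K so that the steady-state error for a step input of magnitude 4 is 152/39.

4

No free integrators in G(s): this is a type 0 system.
K_p = lim_{s→0} G(s) = K / (8·19) = (1/152)·K.
e_ss = 4/(1 + K_p) = 152/39 ⇒ 1 + (1/152)·K = 39/38 ⇒ K = 4.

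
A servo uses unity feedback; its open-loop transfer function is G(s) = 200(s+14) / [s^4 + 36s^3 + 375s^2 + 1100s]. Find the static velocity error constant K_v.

Lowest-order denominator term is 1100s, so the open loop has 1 pole at the origin → type 1 system.
K_v = lim_{s→0} s·G(s) = 200·14 / 1100 = 28/11.

28/11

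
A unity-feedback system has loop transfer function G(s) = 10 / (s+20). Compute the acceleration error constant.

System type = 0 (no poles at s=0).
K_a = lim_{s→0} s^2·G(s) = 0 (the extra factor of s kills the finite limit).

0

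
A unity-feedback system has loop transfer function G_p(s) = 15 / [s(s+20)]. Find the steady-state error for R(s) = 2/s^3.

infinity

System type = 1 (one pole at s=0).
For a type-1 system K_a = 0, so e_ss to a parabolic input is unbounded.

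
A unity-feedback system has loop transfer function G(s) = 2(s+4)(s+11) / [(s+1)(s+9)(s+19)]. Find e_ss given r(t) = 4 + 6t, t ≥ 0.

G(s) has no factors of s in the denominator, so the system is type 0. By superposition:
  • 4: e_ss = 4/(1+K_p) with K_p=88/171 → 684/259.
  • 6t: a type-0 system cannot track it, e_ss → ∞.
The unbounded component dominates.

infinity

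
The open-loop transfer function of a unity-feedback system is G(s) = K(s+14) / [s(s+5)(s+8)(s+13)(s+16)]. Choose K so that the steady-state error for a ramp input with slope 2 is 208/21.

G(s) has one factor of s in the denominator, so the system is type 1.
K_v = lim_{s→0} s·G(s) = K·14 / (5·8·13·16) = (7/4160)·K.
e_ss = 2/K_v = 208/21 ⇒ K_v = 21/104 ⇒ K = (21/104)/(7/4160) = 120.

120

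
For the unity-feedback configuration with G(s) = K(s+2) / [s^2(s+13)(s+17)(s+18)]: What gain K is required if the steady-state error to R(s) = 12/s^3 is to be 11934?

The open loop has two poles at the origin → type 2 system.
K_a = lim_{s→0} s^2·G(s) = K·2 / (13·17·18) = (1/1989)·K.
e_ss = 12/K_a = 11934 ⇒ K_a = 2/1989 ⇒ K = (2/1989)/(1/1989) = 2.

2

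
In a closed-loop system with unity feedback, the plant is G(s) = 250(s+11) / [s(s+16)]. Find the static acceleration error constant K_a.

0

The open loop has one pole at the origin → type 1 system.
K_a = lim_{s→0} s^2·G(s) = 0 (the extra factor of s kills the finite limit).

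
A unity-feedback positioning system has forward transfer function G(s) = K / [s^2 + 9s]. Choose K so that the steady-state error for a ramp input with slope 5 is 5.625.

Lowest-order denominator term is 9s, so the open loop has 1 pole at the origin → type 1 system.
K_v = lim_{s→0} s·G(s) = K / 9 = (1/9)·K.
e_ss = 5/K_v = 5.625 ⇒ K_v = 8/9 ⇒ K = (8/9)/(1/9) = 8.

8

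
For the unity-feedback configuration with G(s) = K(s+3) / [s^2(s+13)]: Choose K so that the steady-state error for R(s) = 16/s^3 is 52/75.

System type = 2 (two poles at s=0).
K_a = lim_{s→0} s^2·G(s) = K·3 / (13) = (3/13)·K.
e_ss = 16/K_a = 52/75 ⇒ K_a = 300/13 ⇒ K = (300/13)/(3/13) = 100.

100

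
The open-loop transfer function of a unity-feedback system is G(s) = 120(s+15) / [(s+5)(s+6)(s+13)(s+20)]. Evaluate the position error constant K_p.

No free integrators in G(s): this is a type 0 system.
K_p = lim_{s→0} G(s) = 120·15 / (5·6·13·20) = 3/13.

3/13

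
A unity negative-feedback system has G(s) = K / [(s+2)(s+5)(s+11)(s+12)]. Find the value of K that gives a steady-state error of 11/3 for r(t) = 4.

G(s) has no factors of s in the denominator, so the system is type 0.
K_p = lim_{s→0} G(s) = K / (2·5·11·12) = (1/1320)·K.
e_ss = 4/(1 + K_p) = 11/3 ⇒ 1 + (1/1320)·K = 12/11 ⇒ K = 120.

120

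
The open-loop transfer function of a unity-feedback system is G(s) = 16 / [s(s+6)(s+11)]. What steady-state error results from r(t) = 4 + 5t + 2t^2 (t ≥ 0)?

The open loop has one pole at the origin → type 1 system. Taking each input component in turn:
  • 4: tracked with zero error.
  • 5t: e_ss = 5/K_v with K_v=8/33 → 20.625.
  • 2t^2: a type-1 system cannot track it, e_ss → ∞.
The unbounded component dominates.

infinity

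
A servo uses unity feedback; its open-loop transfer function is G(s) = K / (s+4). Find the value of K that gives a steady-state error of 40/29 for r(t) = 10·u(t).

No free integrators in G(s): this is a type 0 system.
K_p = lim_{s→0} G(s) = K / (4) = 0.25·K.
e_ss = 10/(1 + K_p) = 40/29 ⇒ 1 + 0.25·K = 7.25 ⇒ K = 25.

25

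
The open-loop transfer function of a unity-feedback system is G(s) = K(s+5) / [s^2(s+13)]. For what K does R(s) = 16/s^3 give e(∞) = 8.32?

The open loop has two poles at the origin → type 2 system.
K_a = lim_{s→0} s^2·G(s) = K·5 / (13) = (5/13)·K.
e_ss = 16/K_a = 8.32 ⇒ K_a = 25/13 ⇒ K = (25/13)/(5/13) = 5.

5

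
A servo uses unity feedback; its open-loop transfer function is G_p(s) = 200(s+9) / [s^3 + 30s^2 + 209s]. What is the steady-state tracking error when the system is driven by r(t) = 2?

0

Lowest-order denominator term is 209s, so the open loop has 1 pole at the origin → type 1 system.
K_p = ∞ for a type-1 system; e_ss to a step is zero.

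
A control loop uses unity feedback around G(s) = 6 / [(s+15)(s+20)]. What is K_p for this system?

0.02

System type = 0 (no poles at s=0).
K_p = lim_{s→0} G(s) = 6 / (15·20) = 0.02.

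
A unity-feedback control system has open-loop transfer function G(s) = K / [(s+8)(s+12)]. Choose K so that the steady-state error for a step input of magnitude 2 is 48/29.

No free integrators in G(s): this is a type 0 system.
K_p = lim_{s→0} G(s) = K / (8·12) = (1/96)·K.
e_ss = 2/(1 + K_p) = 48/29 ⇒ 1 + (1/96)·K = 29/24 ⇒ K = 20.

20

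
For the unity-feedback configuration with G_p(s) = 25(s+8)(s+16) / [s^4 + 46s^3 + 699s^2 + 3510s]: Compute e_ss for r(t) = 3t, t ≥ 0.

The denominator has no term below 3510s — 1 pole at s=0, type 1.
K_v = lim_{s→0} s·G_p(s) = 25·8·16 / 3510 = 320/351.
e_ss = 3/K_v = 3/(320/351) = 1053/320.

1053/320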